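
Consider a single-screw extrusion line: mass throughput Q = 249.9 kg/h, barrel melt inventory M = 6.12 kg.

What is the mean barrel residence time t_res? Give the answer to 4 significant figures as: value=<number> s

value=88.16 s

Q_s = Q / 3600 = 249.9 / 3600 = 0.0694167 kg/s
Mean residence time: t_res = M/Q_s = 6.12 kg / 0.0694167 kg/s = 88.1633 s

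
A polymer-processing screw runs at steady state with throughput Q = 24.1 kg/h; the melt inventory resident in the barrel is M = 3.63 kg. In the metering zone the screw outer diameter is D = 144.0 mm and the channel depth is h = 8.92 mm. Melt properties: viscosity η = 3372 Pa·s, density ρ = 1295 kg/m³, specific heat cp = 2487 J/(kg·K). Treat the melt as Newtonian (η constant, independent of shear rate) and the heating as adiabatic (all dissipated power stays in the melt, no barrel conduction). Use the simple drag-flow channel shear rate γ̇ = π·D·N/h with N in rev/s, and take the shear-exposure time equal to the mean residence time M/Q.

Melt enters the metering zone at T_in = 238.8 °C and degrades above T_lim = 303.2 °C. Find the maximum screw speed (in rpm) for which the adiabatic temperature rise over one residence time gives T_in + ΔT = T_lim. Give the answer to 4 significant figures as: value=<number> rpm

Q_s = Q / 3600 = 24.1 / 3600 = 0.00669444 kg/s
t_res = M / Q_s = 3.63 / 0.00669444 = 542.241 s
Convert to metres: D = 0.144 m, h = 0.00892 m
ΔT_a = T_lim − T_in = 303.2 − 238.8 = 64.4 K
γ̇_max² = ΔT_a·ρ·cp / (η·t_res) = [64.4 × 1295 × 2487] / [3372 × 542.241] = 113.436 s⁻²
γ̇_max = sqrt(113.436) = 10.6506 s⁻¹
Solve γ̇ = πDN/h for N: N_max = γ̇_max·h/(π·D) = 10.6506 × 0.00892 / (π × 0.144) = 0.210004 rev/s = 12.6003 rpm

value=12.60 rpm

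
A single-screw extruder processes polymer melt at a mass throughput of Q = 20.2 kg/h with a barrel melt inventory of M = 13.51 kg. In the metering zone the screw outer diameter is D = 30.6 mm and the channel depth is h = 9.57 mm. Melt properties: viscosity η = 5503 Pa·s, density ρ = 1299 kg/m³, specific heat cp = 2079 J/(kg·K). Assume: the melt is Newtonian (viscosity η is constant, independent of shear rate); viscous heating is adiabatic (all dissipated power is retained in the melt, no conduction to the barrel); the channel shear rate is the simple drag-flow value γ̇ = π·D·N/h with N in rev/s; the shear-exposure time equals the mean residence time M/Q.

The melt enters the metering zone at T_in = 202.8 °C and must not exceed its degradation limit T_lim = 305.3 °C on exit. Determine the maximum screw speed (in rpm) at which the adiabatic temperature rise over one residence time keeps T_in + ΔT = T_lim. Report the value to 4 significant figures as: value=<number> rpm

Throughput in SI: Q_s = 20.2 kg/h ÷ 3600 s/h = 0.00561111 kg/s
Mean residence time: t_res = M/Q_s = 13.51 kg / 0.00561111 kg/s = 2407.72 s
D = 30.6 mm = 0.0306 m;  h = 9.57 mm = 0.00957 m
ΔT_a = T_lim − T_in = 305.3 − 202.8 = 102.5 K
γ̇_max² = ΔT_a·ρ·cp / (η·t_res) = [102.5 × 1299 × 2079] / [5503 × 2407.72] = 20.8921 s⁻²
γ̇_max = √20.8921 = 4.57078 s⁻¹
N_max = γ̇_max·h / (π·D) = 4.57078 · 0.00957 / (π · 0.0306) = 0.455021 rev/s = 27.3013 rpm

value=27.30 rpm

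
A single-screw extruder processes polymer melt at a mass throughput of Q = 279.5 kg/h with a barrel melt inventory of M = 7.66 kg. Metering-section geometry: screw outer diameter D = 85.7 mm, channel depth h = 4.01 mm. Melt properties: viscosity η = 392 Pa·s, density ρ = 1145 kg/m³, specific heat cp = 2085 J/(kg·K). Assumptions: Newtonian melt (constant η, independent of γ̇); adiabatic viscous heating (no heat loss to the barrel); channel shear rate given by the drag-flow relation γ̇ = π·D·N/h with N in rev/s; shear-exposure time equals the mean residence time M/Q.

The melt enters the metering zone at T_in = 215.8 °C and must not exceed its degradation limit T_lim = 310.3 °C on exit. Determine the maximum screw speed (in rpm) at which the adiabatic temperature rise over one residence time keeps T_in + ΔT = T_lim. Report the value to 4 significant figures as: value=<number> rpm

Convert throughput: Q = 279.5 kg/h = 279.5/3600 = 0.0776389 kg/s
Mean residence time: t_res = M/Q_s = 7.66 kg / 0.0776389 kg/s = 98.6619 s
D = 85.7 mm = 0.0857 m;  h = 4.01 mm = 0.00401 m
Allowable rise: ΔT_a = T_lim − T_in = 310.3 − 215.8 = 94.5 K
γ̇_max² = ΔT_a·ρ·cp / (η·t_res) = [94.5 × 1145 × 2085] / [392 × 98.6619] = 5833.21 s⁻²
Take the square root: γ̇_max = √(5833.21) = 76.3755 s⁻¹
N_max = γ̇_max·h / (π·D) = 76.3755 · 0.00401 / (π · 0.0857) = 1.13754 rev/s = 68.2525 rpm

value=68.25 rpm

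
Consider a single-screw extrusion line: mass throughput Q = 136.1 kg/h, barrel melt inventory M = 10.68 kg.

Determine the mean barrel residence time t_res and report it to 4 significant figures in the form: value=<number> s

Throughput in SI: Q_s = 136.1 kg/h ÷ 3600 s/h = 0.0378056 kg/s
t_res = M / Q_s = 10.68 ÷ 0.0378056 = 282.498 s

value=282.5 s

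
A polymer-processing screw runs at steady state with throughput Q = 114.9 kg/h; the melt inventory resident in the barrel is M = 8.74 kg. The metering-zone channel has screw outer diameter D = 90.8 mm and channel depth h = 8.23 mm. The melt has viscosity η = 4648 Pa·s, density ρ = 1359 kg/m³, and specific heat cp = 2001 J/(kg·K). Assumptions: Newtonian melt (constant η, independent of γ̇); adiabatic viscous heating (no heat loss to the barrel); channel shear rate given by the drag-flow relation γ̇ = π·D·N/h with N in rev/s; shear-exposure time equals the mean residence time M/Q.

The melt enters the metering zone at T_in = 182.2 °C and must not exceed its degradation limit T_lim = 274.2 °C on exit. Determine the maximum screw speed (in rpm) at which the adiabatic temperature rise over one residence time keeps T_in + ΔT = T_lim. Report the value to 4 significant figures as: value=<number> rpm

value=24.27 rpm

Convert throughput: Q = 114.9 kg/h = 114.9/3600 = 0.0319167 kg/s
t_res = M / Q_s = 8.74 ÷ 0.0319167 = 273.838 s
Convert to metres: D = 0.0908 m, h = 0.00823 m
ΔT_a = T_lim − T_in = 274.2 − 182.2 = 92 K
γ̇_max² = ΔT_a·ρ·cp/(η·t_res) = 92·1359·2001/(4648·273.838) = 196.56 s⁻²
Take the square root: γ̇_max = √(196.56) = 14.02 s⁻¹
N_max = γ̇_max·h / (π·D) = 14.02 · 0.00823 / (π · 0.0908) = 0.404493 rev/s = 24.2696 rpm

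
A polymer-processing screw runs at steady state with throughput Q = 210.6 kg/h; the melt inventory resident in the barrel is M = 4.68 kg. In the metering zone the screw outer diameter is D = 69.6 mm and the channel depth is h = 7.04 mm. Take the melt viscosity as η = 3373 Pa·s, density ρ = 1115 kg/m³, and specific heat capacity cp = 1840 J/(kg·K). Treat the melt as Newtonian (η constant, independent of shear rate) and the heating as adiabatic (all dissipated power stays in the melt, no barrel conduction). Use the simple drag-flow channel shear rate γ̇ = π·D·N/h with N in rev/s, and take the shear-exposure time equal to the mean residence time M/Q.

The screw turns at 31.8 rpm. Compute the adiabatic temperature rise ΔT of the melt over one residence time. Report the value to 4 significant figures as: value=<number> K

value=35.64 K

Q_s = Q / 3600 = 210.6 / 3600 = 0.0585 kg/s
t_res = M / Q_s = 4.68 / 0.0585 = 80 s
D = 69.6 mm = 0.0696 m;  h = 7.04 mm = 0.00704 m;  N = 31.8 rpm / 60 = 0.53 rev/s
γ̇ = π D N / h = (π)(0.0696)(0.53) / 0.00704 = 16.4612 s⁻¹
Adiabatic rise: ΔT = η γ̇² t_res / (ρ cp) = 3373·(16.4612)²·80 / (1115·1840) = 35.64 K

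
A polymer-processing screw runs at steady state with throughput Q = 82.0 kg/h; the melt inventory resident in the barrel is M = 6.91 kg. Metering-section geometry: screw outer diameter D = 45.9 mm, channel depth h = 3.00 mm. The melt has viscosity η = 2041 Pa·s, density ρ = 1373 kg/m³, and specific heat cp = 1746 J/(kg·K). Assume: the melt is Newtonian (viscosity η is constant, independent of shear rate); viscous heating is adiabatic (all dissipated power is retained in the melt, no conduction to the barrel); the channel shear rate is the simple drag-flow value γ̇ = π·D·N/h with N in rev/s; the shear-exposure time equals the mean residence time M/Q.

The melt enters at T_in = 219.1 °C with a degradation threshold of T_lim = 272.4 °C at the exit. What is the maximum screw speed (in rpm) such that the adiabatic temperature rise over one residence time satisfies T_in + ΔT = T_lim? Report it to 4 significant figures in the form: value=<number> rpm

Throughput in SI: Q_s = 82.0 kg/h ÷ 3600 s/h = 0.0227778 kg/s
t_res = M / Q_s = 6.91 ÷ 0.0227778 = 303.366 s
D = 45.9 mm = 0.0459 m;  h = 3.00 mm = 0.003 m
ΔT_a = T_lim − T_in = 272.4 − 219.1 = 53.3 K
γ̇_max² = ΔT_a·ρ·cp/(η·t_res) = 53.3·1373·1746/(2041·303.366) = 206.363 s⁻²
γ̇_max = sqrt(206.363) = 14.3653 s⁻¹
Solve γ̇ = πDN/h for N: N_max = γ̇_max·h/(π·D) = 14.3653 × 0.003 / (π × 0.0459) = 0.298865 rev/s = 17.9319 rpm

value=17.93 rpm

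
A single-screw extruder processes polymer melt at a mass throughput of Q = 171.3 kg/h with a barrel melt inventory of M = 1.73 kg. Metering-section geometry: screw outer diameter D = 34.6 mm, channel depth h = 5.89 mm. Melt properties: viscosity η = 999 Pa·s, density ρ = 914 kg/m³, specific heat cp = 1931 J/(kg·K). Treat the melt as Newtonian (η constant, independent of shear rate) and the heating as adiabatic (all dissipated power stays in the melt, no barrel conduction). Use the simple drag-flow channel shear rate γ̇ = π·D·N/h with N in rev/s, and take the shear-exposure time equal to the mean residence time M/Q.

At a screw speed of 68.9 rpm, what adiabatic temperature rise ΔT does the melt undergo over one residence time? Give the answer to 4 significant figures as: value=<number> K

Throughput in SI: Q_s = 171.3 kg/h ÷ 3600 s/h = 0.0475833 kg/s
t_res = M / Q_s = 1.73 / 0.0475833 = 36.3573 s
Convert to SI: D = 0.0346 m, h = 0.00589 m, N = 68.9/60 = 1.14833 rev/s
Shear rate: γ̇ = πDN/h = π·0.0346·1.14833/0.00589 = 21.1923 s⁻¹
ΔT = η·γ̇²·t_res/(ρ·cp) = [999 × 21.1923² × 36.3573] / [914 × 1931] = 9.24242 K

value=9.242 K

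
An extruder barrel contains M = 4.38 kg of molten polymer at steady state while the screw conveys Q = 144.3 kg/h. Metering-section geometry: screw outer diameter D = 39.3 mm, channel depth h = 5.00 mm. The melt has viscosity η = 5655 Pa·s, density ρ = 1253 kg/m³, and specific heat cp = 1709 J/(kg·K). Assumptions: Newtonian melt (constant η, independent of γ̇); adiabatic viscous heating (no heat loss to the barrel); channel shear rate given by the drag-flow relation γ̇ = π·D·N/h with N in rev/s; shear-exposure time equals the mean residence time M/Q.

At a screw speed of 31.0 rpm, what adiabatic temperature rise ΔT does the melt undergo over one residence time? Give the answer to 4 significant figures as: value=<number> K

Q_s = Q / 3600 = 144.3 / 3600 = 0.0400833 kg/s
t_res = M / Q_s = 4.38 / 0.0400833 = 109.272 s
Convert to SI: D = 0.0393 m, h = 0.005 m, N = 31.0/60 = 0.516667 rev/s
γ̇ = π D N / h = (π)(0.0393)(0.516667) / 0.005 = 12.758 s⁻¹
Adiabatic rise: ΔT = η γ̇² t_res / (ρ cp) = 5655·(12.758)²·109.272 / (1253·1709) = 46.9695 K

value=46.97 K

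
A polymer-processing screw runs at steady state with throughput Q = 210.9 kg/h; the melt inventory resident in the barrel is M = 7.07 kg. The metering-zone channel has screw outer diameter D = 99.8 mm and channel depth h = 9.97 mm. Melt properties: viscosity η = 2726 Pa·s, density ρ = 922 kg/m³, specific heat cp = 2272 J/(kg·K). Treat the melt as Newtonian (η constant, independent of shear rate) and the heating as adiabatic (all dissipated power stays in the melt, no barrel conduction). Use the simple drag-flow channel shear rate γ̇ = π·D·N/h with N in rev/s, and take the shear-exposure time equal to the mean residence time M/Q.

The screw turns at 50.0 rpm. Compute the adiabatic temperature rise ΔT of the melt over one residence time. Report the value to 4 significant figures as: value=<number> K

value=107.9 K

Q_s = Q / 3600 = 210.9 / 3600 = 0.0585833 kg/s
Mean residence time: t_res = M/Q_s = 7.07 kg / 0.0585833 kg/s = 120.683 s
Convert to SI: D = 0.0998 m, h = 0.00997 m, N = 50.0/60 = 0.833333 rev/s
γ̇ = π D N / h = (π)(0.0998)(0.833333) / 0.00997 = 26.2062 s⁻¹
ΔT = η·γ̇²·t_res / (ρ·cp) = 2726 · (26.2062)² · 120.683 / (922 · 2272) = 107.855 K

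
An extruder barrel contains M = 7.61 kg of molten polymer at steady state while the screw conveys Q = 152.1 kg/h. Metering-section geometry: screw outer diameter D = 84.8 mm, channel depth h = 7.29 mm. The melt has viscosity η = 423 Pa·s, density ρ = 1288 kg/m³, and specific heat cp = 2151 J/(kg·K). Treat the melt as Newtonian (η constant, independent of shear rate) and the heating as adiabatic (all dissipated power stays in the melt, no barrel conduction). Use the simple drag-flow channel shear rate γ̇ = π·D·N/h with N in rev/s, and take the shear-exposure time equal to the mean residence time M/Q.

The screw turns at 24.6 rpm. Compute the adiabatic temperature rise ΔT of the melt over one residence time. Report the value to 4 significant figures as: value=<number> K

value=6.174 K

Throughput in SI: Q_s = 152.1 kg/h ÷ 3600 s/h = 0.04225 kg/s
t_res = M / Q_s = 7.61 / 0.04225 = 180.118 s
Convert to SI: D = 0.0848 m, h = 0.00729 m, N = 24.6/60 = 0.41 rev/s
γ̇ = π·D·N / h = π · 0.0848 · 0.41 / 0.00729 = 14.9831 s⁻¹
Adiabatic rise: ΔT = η γ̇² t_res / (ρ cp) = 423·(14.9831)²·180.118 / (1288·2151) = 6.17371 K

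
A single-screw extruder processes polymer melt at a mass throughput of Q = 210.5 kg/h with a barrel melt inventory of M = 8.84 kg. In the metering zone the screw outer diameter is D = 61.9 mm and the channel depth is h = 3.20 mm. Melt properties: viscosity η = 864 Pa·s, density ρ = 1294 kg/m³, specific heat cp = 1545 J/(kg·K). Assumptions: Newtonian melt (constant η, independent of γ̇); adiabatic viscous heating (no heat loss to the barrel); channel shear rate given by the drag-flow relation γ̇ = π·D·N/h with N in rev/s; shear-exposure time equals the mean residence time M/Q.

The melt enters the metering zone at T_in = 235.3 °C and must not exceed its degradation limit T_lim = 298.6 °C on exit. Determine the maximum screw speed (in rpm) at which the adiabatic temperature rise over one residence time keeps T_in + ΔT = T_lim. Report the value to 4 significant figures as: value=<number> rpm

value=30.73 rpm

Throughput in SI: Q_s = 210.5 kg/h ÷ 3600 s/h = 0.0584722 kg/s
t_res = M / Q_s = 8.84 ÷ 0.0584722 = 151.183 s
Convert to metres: D = 0.0619 m, h = 0.0032 m
ΔT_a = T_lim − T_in = 298.6 °C − 235.3 °C = 63.3 K
γ̇_max² = ΔT_a·ρ·cp / (η·t_res) = [63.3 × 1294 × 1545] / [864 × 151.183] = 968.836 s⁻²
γ̇_max = sqrt(968.836) = 31.1261 s⁻¹
N_max = γ̇_max h / (πD) = 31.1261·0.0032/(π·0.0619) = 0.512194 rev/s → ×60 = 30.7316 rpm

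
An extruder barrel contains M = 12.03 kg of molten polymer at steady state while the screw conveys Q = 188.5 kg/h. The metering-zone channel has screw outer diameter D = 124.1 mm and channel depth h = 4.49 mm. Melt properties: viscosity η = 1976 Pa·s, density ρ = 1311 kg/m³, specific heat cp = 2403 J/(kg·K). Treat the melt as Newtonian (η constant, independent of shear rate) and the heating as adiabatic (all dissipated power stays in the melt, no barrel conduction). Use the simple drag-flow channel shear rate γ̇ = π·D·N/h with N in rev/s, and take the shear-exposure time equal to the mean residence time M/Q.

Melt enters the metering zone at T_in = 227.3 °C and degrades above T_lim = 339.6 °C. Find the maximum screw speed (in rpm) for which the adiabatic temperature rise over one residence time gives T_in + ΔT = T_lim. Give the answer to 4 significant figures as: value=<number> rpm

value=19.29 rpm

Q_s = Q / 3600 = 188.5 / 3600 = 0.0523611 kg/s
t_res = M / Q_s = 12.03 / 0.0523611 = 229.751 s
D = 124.1 mm = 0.1241 m;  h = 4.49 mm = 0.00449 m
Allowable rise: ΔT_a = T_lim − T_in = 339.6 − 227.3 = 112.3 K
γ̇_max² = ΔT_a·ρ·cp/(η·t_res) = 112.3·1311·2403/(1976·229.751) = 779.278 s⁻²
Take the square root: γ̇_max = √(779.278) = 27.9156 s⁻¹
Solve γ̇ = πDN/h for N: N_max = γ̇_max·h/(π·D) = 27.9156 × 0.00449 / (π × 0.1241) = 0.321493 rev/s = 19.2896 rpm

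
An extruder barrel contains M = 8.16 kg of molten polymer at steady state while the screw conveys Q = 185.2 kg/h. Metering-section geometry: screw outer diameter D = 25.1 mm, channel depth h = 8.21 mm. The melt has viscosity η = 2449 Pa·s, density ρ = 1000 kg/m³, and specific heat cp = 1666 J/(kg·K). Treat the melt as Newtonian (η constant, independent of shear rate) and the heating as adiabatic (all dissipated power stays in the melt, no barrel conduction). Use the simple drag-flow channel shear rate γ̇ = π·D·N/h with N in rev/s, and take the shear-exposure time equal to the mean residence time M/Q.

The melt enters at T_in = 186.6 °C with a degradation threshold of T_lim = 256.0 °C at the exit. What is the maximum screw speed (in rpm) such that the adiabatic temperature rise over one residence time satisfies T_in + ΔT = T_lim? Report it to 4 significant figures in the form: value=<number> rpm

Convert throughput: Q = 185.2 kg/h = 185.2/3600 = 0.0514444 kg/s
Mean residence time: t_res = M/Q_s = 8.16 kg / 0.0514444 kg/s = 158.618 s
D = 25.1 mm = 0.0251 m;  h = 8.21 mm = 0.00821 m
ΔT_a = T_lim − T_in = 256.0 °C − 186.6 °C = 69.4 K
γ̇_max² = ΔT_a·ρ·cp / (η·t_res) = [69.4 × 1000 × 1666] / [2449 × 158.618] = 297.642 s⁻²
Take the square root: γ̇_max = √(297.642) = 17.2523 s⁻¹
Solve γ̇ = πDN/h for N: N_max = γ̇_max·h/(π·D) = 17.2523 × 0.00821 / (π × 0.0251) = 1.79625 rev/s = 107.775 rpm

value=107.8 rpm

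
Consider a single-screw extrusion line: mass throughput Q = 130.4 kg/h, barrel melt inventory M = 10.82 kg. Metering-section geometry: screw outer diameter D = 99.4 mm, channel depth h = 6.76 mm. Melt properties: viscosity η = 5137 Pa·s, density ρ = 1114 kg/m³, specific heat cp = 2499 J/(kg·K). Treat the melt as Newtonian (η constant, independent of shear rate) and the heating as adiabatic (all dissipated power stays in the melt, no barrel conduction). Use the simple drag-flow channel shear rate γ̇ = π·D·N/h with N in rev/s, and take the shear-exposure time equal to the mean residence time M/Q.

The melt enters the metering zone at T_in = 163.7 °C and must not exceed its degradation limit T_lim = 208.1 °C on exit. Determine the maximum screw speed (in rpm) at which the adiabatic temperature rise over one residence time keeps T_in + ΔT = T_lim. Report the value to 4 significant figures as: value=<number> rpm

value=11.66 rpm

Throughput in SI: Q_s = 130.4 kg/h ÷ 3600 s/h = 0.0362222 kg/s
Mean residence time: t_res = M/Q_s = 10.82 kg / 0.0362222 kg/s = 298.712 s
D = 99.4 mm = 0.0994 m;  h = 6.76 mm = 0.00676 m
ΔT_a = T_lim − T_in = 208.1 − 163.7 = 44.4 K
Invert ΔT = ηγ̇²t_res/(ρcp) for γ̇: γ̇_max² = ΔT_a ρ cp / (η t_res) = 44.4·1114·2499 / (5137·298.712) = 80.5513 s⁻²
γ̇_max = √80.5513 = 8.97504 s⁻¹
N_max = γ̇_max·h / (π·D) = 8.97504 · 0.00676 / (π · 0.0994) = 0.194288 rev/s = 11.6573 rpm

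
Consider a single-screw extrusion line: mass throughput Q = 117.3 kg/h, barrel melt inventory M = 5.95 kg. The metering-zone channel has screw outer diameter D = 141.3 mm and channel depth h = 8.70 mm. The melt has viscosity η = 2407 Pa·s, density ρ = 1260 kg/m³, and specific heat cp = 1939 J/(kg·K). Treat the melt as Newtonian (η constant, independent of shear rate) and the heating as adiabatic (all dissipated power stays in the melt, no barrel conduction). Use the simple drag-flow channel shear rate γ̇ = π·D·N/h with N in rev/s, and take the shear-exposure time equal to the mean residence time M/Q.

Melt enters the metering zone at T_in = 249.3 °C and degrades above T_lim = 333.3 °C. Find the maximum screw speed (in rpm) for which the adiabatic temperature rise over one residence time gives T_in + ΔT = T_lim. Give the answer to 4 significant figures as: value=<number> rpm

value=25.41 rpm

Throughput in SI: Q_s = 117.3 kg/h ÷ 3600 s/h = 0.0325833 kg/s
t_res = M / Q_s = 5.95 ÷ 0.0325833 = 182.609 s
Geometry in SI: D = 141.3 mm → 0.1413 m, h = 8.70 mm → 0.0087 m
ΔT_a = T_lim − T_in = 333.3 − 249.3 = 84 K
γ̇_max² = ΔT_a·ρ·cp / (η·t_res) = [84 × 1260 × 1939] / [2407 × 182.609] = 466.907 s⁻²
Take the square root: γ̇_max = √(466.907) = 21.608 s⁻¹
N_max = γ̇_max h / (πD) = 21.608·0.0087/(π·0.1413) = 0.423489 rev/s → ×60 = 25.4093 rpm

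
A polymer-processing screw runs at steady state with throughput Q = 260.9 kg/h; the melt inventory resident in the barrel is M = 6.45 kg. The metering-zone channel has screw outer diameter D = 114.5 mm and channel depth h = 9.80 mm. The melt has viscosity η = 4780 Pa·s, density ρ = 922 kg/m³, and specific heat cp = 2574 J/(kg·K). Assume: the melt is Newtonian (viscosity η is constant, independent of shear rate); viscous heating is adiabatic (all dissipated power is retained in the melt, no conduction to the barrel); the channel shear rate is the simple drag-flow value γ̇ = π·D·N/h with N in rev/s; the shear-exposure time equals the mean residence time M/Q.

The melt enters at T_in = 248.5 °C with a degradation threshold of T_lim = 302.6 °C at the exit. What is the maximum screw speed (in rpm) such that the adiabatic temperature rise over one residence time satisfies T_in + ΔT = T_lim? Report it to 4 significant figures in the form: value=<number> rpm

value=28.40 rpm

Q_s = Q / 3600 = 260.9 / 3600 = 0.0724722 kg/s
t_res = M / Q_s = 6.45 ÷ 0.0724722 = 88.9996 s
D = 114.5 mm = 0.1145 m;  h = 9.80 mm = 0.0098 m
Allowable rise: ΔT_a = T_lim − T_in = 302.6 − 248.5 = 54.1 K
γ̇_max² = ΔT_a·ρ·cp / (η·t_res) = [54.1 × 922 × 2574] / [4780 × 88.9996] = 301.801 s⁻²
γ̇_max = √301.801 = 17.3724 s⁻¹
N_max = γ̇_max·h / (π·D) = 17.3724 · 0.0098 / (π · 0.1145) = 0.473294 rev/s = 28.3976 rpm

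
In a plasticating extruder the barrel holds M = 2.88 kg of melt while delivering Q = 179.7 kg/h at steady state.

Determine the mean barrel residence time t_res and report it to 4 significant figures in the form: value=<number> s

value=57.70 s

Convert throughput: Q = 179.7 kg/h = 179.7/3600 = 0.0499167 kg/s
Mean residence time: t_res = M/Q_s = 2.88 kg / 0.0499167 kg/s = 57.6962 s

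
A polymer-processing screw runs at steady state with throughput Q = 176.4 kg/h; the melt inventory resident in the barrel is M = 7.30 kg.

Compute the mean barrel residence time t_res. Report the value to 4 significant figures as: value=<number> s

Convert throughput: Q = 176.4 kg/h = 176.4/3600 = 0.049 kg/s
Mean residence time: t_res = M/Q_s = 7.30 kg / 0.049 kg/s = 148.98 s

value=149.0 s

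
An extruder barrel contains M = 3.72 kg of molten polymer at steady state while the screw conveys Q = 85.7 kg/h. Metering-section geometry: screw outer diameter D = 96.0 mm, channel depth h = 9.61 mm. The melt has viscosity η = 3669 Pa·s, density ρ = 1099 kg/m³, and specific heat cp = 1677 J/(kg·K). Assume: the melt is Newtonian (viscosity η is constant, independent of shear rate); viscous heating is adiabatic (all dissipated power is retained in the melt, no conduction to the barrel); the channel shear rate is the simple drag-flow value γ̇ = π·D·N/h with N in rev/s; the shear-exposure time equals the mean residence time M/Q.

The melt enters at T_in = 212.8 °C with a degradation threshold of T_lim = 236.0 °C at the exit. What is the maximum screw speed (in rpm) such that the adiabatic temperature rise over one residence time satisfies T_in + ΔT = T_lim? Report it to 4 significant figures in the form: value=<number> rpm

value=16.51 rpm

Throughput in SI: Q_s = 85.7 kg/h ÷ 3600 s/h = 0.0238056 kg/s
Mean residence time: t_res = M/Q_s = 3.72 kg / 0.0238056 kg/s = 156.266 s
D = 96.0 mm = 0.096 m;  h = 9.61 mm = 0.00961 m
ΔT_a = T_lim − T_in = 236.0 − 212.8 = 23.2 K
γ̇_max² = ΔT_a·ρ·cp / (η·t_res) = [23.2 × 1099 × 1677] / [3669 × 156.266] = 74.5773 s⁻²
γ̇_max = sqrt(74.5773) = 8.63581 s⁻¹
N_max = γ̇_max h / (πD) = 8.63581·0.00961/(π·0.096) = 0.275173 rev/s → ×60 = 16.5104 rpm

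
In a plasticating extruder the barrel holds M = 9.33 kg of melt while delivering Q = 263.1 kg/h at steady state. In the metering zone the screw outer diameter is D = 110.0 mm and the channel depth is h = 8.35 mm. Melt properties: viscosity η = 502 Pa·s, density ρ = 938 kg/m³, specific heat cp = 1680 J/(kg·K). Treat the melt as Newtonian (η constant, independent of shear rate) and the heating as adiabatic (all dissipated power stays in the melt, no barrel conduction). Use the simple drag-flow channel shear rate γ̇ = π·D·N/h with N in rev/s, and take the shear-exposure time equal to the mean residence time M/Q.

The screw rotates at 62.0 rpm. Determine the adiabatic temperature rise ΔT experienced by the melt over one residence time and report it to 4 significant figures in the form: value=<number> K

value=74.38 K

Convert throughput: Q = 263.1 kg/h = 263.1/3600 = 0.0730833 kg/s
Mean residence time: t_res = M/Q_s = 9.33 kg / 0.0730833 kg/s = 127.662 s
D = 110.0 mm = 0.11 m;  h = 8.35 mm = 0.00835 m;  N = 62.0 rpm / 60 = 1.03333 rev/s
γ̇ = π·D·N / h = π · 0.11 · 1.03333 / 0.00835 = 42.7658 s⁻¹
ΔT = η·γ̇²·t_res / (ρ·cp) = 502 · (42.7658)² · 127.662 / (938 · 1680) = 74.3786 K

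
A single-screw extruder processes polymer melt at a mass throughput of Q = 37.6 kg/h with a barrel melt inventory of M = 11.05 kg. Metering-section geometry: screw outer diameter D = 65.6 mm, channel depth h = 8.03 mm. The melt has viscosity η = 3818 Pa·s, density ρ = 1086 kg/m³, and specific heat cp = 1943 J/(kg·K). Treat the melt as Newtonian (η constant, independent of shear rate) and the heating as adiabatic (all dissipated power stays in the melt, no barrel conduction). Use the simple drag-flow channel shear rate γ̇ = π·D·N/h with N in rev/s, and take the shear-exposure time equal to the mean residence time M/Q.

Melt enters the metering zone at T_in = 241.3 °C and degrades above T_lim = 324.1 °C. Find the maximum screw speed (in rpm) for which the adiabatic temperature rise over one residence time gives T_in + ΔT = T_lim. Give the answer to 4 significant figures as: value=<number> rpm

value=15.38 rpm

Convert throughput: Q = 37.6 kg/h = 37.6/3600 = 0.0104444 kg/s
t_res = M / Q_s = 11.05 / 0.0104444 = 1057.98 s
D = 65.6 mm = 0.0656 m;  h = 8.03 mm = 0.00803 m
ΔT_a = T_lim − T_in = 324.1 − 241.3 = 82.8 K
γ̇_max² = ΔT_a·ρ·cp / (η·t_res) = [82.8 × 1086 × 1943] / [3818 × 1057.98] = 43.2534 s⁻²
γ̇_max = sqrt(43.2534) = 6.57673 s⁻¹
N_max = γ̇_max h / (πD) = 6.57673·0.00803/(π·0.0656) = 0.256255 rev/s → ×60 = 15.3753 rpm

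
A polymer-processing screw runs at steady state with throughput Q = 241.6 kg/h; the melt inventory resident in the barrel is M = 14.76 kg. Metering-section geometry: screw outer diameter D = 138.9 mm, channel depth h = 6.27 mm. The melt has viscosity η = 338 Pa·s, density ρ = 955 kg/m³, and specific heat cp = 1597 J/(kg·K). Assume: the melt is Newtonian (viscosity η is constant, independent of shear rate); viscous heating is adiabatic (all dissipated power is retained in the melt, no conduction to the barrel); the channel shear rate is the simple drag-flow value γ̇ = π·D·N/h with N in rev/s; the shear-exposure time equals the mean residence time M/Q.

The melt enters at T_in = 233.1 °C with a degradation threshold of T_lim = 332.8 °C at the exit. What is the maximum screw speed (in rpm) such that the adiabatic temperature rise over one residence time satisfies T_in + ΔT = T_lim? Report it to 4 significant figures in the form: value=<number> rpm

Convert throughput: Q = 241.6 kg/h = 241.6/3600 = 0.0671111 kg/s
t_res = M / Q_s = 14.76 / 0.0671111 = 219.934 s
Convert to metres: D = 0.1389 m, h = 0.00627 m
Allowable rise: ΔT_a = T_lim − T_in = 332.8 − 233.1 = 99.7 K
Invert ΔT = ηγ̇²t_res/(ρcp) for γ̇: γ̇_max² = ΔT_a ρ cp / (η t_res) = 99.7·955·1597 / (338·219.934) = 2045.48 s⁻²
Take the square root: γ̇_max = √(2045.48) = 45.227 s⁻¹
N_max = γ̇_max·h / (π·D) = 45.227 · 0.00627 / (π · 0.1389) = 0.64985 rev/s = 38.991 rpm

value=38.99 rpm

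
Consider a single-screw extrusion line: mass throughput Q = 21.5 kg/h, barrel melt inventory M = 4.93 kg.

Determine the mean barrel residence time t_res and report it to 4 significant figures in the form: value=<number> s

value=825.5 s

Q_s = Q / 3600 = 21.5 / 3600 = 0.00597222 kg/s
t_res = M / Q_s = 4.93 ÷ 0.00597222 = 825.488 s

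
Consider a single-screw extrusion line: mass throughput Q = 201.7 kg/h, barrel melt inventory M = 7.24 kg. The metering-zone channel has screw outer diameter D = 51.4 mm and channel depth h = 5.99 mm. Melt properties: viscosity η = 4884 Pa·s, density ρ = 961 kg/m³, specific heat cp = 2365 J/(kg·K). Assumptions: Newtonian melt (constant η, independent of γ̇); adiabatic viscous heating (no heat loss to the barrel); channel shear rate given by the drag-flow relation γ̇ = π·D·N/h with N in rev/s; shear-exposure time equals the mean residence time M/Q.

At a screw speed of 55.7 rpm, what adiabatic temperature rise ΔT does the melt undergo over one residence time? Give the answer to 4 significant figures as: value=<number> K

value=173.9 K

Throughput in SI: Q_s = 201.7 kg/h ÷ 3600 s/h = 0.0560278 kg/s
t_res = M / Q_s = 7.24 / 0.0560278 = 129.222 s
Geometry in metres: D = 51.4 mm → 0.0514 m, h = 5.99 mm → 0.00599 m; screw speed N = 55.7 rpm = 0.928333 rev/s
γ̇ = π·D·N / h = π · 0.0514 · 0.928333 / 0.00599 = 25.0259 s⁻¹
ΔT = η·γ̇²·t_res/(ρ·cp) = [4884 × 25.0259² × 129.222] / [961 × 2365] = 173.915 K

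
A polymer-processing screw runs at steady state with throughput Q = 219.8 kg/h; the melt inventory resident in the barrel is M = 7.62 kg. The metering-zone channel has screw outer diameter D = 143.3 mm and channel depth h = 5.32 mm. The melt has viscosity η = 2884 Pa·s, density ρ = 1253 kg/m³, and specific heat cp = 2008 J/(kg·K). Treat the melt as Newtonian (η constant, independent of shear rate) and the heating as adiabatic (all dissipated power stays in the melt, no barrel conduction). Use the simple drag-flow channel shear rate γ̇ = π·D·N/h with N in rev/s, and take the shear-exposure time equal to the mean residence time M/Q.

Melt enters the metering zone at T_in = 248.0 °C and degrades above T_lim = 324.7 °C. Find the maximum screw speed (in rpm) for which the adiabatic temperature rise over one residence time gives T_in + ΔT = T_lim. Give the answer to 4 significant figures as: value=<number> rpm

value=16.42 rpm

Throughput in SI: Q_s = 219.8 kg/h ÷ 3600 s/h = 0.0610556 kg/s
t_res = M / Q_s = 7.62 / 0.0610556 = 124.804 s
Geometry in SI: D = 143.3 mm → 0.1433 m, h = 5.32 mm → 0.00532 m
ΔT_a = T_lim − T_in = 324.7 − 248.0 = 76.7 K
Invert ΔT = ηγ̇²t_res/(ρcp) for γ̇: γ̇_max² = ΔT_a ρ cp / (η t_res) = 76.7·1253·2008 / (2884·124.804) = 536.149 s⁻²
γ̇_max = sqrt(536.149) = 23.1549 s⁻¹
N_max = γ̇_max·h / (π·D) = 23.1549 · 0.00532 / (π · 0.1433) = 0.273626 rev/s = 16.4176 rpm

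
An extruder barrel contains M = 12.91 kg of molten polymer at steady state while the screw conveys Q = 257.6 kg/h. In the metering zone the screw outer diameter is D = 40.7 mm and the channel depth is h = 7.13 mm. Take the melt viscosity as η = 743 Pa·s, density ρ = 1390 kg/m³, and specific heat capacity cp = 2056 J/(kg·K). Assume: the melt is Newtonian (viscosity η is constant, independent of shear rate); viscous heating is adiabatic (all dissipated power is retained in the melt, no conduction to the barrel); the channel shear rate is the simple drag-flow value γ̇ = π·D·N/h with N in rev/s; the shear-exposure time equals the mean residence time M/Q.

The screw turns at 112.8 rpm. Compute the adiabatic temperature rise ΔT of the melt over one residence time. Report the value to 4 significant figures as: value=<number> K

value=53.32 K

Throughput in SI: Q_s = 257.6 kg/h ÷ 3600 s/h = 0.0715556 kg/s
t_res = M / Q_s = 12.91 ÷ 0.0715556 = 180.419 s
D = 40.7 mm = 0.0407 m;  h = 7.13 mm = 0.00713 m;  N = 112.8 rpm / 60 = 1.88 rev/s
Shear rate: γ̇ = πDN/h = π·0.0407·1.88/0.00713 = 33.7142 s⁻¹
ΔT = η·γ̇²·t_res/(ρ·cp) = [743 × 33.7142² × 180.419] / [1390 × 2056] = 53.3162 K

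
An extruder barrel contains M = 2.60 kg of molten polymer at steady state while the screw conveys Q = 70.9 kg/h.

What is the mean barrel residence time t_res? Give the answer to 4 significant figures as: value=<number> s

Convert throughput: Q = 70.9 kg/h = 70.9/3600 = 0.0196944 kg/s
t_res = M / Q_s = 2.60 ÷ 0.0196944 = 132.017 s

value=132.0 s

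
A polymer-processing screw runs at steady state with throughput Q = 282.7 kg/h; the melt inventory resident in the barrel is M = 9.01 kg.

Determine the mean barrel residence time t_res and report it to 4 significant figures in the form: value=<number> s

value=114.7 s

Convert throughput: Q = 282.7 kg/h = 282.7/3600 = 0.0785278 kg/s
Mean residence time: t_res = M/Q_s = 9.01 kg / 0.0785278 kg/s = 114.736 s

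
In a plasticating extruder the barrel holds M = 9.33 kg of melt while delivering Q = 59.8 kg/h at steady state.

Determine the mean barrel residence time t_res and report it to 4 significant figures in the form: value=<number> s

value=561.7 s

Q_s = Q / 3600 = 59.8 / 3600 = 0.0166111 kg/s
Mean residence time: t_res = M/Q_s = 9.33 kg / 0.0166111 kg/s = 561.672 s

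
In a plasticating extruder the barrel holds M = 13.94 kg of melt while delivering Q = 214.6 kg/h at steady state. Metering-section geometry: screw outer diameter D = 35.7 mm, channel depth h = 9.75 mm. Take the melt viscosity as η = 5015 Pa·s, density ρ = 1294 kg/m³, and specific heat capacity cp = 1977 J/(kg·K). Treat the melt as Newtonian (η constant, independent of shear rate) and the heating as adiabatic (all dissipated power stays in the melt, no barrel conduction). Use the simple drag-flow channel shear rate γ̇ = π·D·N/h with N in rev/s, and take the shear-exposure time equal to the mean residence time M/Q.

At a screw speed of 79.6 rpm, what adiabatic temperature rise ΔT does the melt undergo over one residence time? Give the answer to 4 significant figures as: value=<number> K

Throughput in SI: Q_s = 214.6 kg/h ÷ 3600 s/h = 0.0596111 kg/s
Mean residence time: t_res = M/Q_s = 13.94 kg / 0.0596111 kg/s = 233.849 s
Geometry in metres: D = 35.7 mm → 0.0357 m, h = 9.75 mm → 0.00975 m; screw speed N = 79.6 rpm = 1.32667 rev/s
γ̇ = π D N / h = (π)(0.0357)(1.32667) / 0.00975 = 15.2607 s⁻¹
Adiabatic rise: ΔT = η γ̇² t_res / (ρ cp) = 5015·(15.2607)²·233.849 / (1294·1977) = 106.762 K

value=106.8 K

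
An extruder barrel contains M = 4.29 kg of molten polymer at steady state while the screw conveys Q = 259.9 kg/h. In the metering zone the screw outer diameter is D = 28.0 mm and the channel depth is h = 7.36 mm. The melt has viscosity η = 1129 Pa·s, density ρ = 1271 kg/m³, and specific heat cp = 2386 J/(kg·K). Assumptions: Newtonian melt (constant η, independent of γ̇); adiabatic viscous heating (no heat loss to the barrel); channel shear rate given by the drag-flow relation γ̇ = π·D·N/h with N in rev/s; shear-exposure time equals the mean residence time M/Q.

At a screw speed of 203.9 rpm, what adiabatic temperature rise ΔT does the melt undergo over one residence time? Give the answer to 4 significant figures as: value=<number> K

value=36.49 K

Throughput in SI: Q_s = 259.9 kg/h ÷ 3600 s/h = 0.0721944 kg/s
t_res = M / Q_s = 4.29 ÷ 0.0721944 = 59.4229 s
Convert to SI: D = 0.028 m, h = 0.00736 m, N = 203.9/60 = 3.39833 rev/s
γ̇ = π D N / h = (π)(0.028)(3.39833) / 0.00736 = 40.6159 s⁻¹
Adiabatic rise: ΔT = η γ̇² t_res / (ρ cp) = 1129·(40.6159)²·59.4229 / (1271·2386) = 36.4942 K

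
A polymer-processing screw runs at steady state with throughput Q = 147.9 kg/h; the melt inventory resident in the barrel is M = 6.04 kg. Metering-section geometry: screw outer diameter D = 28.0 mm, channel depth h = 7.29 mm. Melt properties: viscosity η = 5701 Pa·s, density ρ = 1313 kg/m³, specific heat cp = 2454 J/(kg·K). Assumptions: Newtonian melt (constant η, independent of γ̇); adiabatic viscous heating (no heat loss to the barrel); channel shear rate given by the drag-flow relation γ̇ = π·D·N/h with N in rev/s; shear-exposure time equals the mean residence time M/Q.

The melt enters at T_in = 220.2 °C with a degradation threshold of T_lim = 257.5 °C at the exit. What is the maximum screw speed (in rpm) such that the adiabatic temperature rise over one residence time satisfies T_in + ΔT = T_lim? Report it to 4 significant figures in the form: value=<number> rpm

Convert throughput: Q = 147.9 kg/h = 147.9/3600 = 0.0410833 kg/s
t_res = M / Q_s = 6.04 ÷ 0.0410833 = 147.018 s
D = 28.0 mm = 0.028 m;  h = 7.29 mm = 0.00729 m
ΔT_a = T_lim − T_in = 257.5 °C − 220.2 °C = 37.3 K
γ̇_max² = ΔT_a·ρ·cp/(η·t_res) = 37.3·1313·2454/(5701·147.018) = 143.392 s⁻²
Take the square root: γ̇_max = √(143.392) = 11.9747 s⁻¹
N_max = γ̇_max h / (πD) = 11.9747·0.00729/(π·0.028) = 0.99239 rev/s → ×60 = 59.5434 rpm

value=59.54 rpm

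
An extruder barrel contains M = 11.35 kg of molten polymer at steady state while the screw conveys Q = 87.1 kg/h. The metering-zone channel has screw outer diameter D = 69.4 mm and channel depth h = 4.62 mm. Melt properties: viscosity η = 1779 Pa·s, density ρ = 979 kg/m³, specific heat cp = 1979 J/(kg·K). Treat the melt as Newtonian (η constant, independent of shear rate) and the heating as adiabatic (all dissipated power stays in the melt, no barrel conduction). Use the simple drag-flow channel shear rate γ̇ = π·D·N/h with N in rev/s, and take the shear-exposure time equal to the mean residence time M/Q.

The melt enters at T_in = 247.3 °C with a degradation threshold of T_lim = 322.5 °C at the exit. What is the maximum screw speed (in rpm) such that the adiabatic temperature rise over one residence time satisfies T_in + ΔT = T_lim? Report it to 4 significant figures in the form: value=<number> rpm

Throughput in SI: Q_s = 87.1 kg/h ÷ 3600 s/h = 0.0241944 kg/s
t_res = M / Q_s = 11.35 / 0.0241944 = 469.116 s
Convert to metres: D = 0.0694 m, h = 0.00462 m
ΔT_a = T_lim − T_in = 322.5 °C − 247.3 °C = 75.2 K
γ̇_max² = ΔT_a·ρ·cp/(η·t_res) = 75.2·979·1979/(1779·469.116) = 174.578 s⁻²
γ̇_max = sqrt(174.578) = 13.2128 s⁻¹
N_max = γ̇_max h / (πD) = 13.2128·0.00462/(π·0.0694) = 0.27998 rev/s → ×60 = 16.7988 rpm

value=16.80 rpm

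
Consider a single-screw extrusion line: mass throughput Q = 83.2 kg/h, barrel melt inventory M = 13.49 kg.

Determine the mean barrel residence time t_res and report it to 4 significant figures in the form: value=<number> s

value=583.7 s

Throughput in SI: Q_s = 83.2 kg/h ÷ 3600 s/h = 0.0231111 kg/s
Mean residence time: t_res = M/Q_s = 13.49 kg / 0.0231111 kg/s = 583.702 s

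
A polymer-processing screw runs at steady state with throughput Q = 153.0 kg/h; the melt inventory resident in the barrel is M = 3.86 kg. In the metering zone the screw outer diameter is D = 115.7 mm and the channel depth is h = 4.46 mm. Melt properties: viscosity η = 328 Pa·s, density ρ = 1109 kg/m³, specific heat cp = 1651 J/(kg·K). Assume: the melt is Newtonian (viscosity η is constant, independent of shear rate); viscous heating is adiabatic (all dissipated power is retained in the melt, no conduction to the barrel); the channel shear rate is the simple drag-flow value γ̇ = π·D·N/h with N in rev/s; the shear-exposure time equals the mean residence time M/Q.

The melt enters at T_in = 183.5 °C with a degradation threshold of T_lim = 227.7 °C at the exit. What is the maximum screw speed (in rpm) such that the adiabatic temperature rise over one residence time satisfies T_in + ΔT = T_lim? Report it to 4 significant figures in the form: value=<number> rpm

value=38.37 rpm

Throughput in SI: Q_s = 153.0 kg/h ÷ 3600 s/h = 0.0425 kg/s
t_res = M / Q_s = 3.86 ÷ 0.0425 = 90.8235 s
Convert to metres: D = 0.1157 m, h = 0.00446 m
Allowable rise: ΔT_a = T_lim − T_in = 227.7 − 183.5 = 44.2 K
γ̇_max² = ΔT_a·ρ·cp / (η·t_res) = [44.2 × 1109 × 1651] / [328 × 90.8235] = 2716.62 s⁻²
Take the square root: γ̇_max = √(2716.62) = 52.1212 s⁻¹
Solve γ̇ = πDN/h for N: N_max = γ̇_max·h/(π·D) = 52.1212 × 0.00446 / (π × 0.1157) = 0.639537 rev/s = 38.3722 rpm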